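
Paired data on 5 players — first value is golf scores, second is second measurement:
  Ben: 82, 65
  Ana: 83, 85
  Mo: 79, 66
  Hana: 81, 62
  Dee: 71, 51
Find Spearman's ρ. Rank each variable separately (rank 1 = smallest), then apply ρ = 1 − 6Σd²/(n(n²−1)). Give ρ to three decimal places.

Ranks of variable 1: 4, 5, 2, 3, 1
Ranks of variable 2: 3, 5, 4, 2, 1
d = r₁ − r₂: 1, 0, -2, 1, 0
d²: 1, 0, 4, 1, 0; Σd² = 6
ρ = 1 − 6·6/(5·24) = 1 − 36/120 = 0.700

0.700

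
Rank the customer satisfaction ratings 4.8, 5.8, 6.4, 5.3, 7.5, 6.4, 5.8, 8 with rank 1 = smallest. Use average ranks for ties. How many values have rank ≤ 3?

2

Sorted (ascending): 4.8, 5.3, 5.8, 5.8, 6.4, 6.4, 7.5, 8
The 2 values of 5.8 occupy positions 3–4 → average rank (3+4)/2 = 3.5.
The 2 values of 6.4 occupy positions 5–6 → average rank (5+6)/2 = 5.5.
Ranks ≤ 3: {1, 2} → 2 values.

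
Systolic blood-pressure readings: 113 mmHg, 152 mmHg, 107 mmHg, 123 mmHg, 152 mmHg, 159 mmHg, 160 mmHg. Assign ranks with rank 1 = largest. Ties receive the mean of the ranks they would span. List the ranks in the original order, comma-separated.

6, 3.5, 7, 5, 3.5, 2, 1

Sorted (descending): 160, 159, 152, 152, 123, 113, 107
The 2 values of 152 occupy positions 3–4 → average rank (3+4)/2 = 3.5.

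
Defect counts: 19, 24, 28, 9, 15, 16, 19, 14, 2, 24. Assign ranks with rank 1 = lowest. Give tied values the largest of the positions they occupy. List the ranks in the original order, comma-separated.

Sorted (ascending): 2, 9, 14, 15, 16, 19, 19, 24, 24, 28
The 2 values of 19 occupy positions 6–7 → each gets rank 7.
The 2 values of 24 occupy positions 8–9 → each gets rank 9.

7, 9, 10, 2, 4, 5, 7, 3, 1, 9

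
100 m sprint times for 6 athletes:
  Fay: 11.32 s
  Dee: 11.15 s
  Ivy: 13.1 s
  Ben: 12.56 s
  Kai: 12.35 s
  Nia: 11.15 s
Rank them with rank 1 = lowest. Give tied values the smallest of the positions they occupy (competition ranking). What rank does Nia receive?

Sorted (ascending): 11.15, 11.15, 11.32, 12.35, 12.56, 13.1
The 2 values of 11.15 occupy positions 1–2 → each gets rank 1.
Nia has value 11.15 s → rank 1.

1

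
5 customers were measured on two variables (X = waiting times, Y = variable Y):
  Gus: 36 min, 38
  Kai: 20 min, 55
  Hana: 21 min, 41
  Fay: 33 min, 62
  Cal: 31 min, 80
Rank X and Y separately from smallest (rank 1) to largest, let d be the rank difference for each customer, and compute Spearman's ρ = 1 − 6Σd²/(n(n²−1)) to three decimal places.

-0.200

Ranks of variable 1: 5, 1, 2, 4, 3
Ranks of variable 2: 1, 3, 2, 4, 5
d = r₁ − r₂: 4, -2, 0, 0, -2
d²: 16, 4, 0, 0, 4; Σd² = 24
ρ = 1 − 6·24/(5·24) = 1 − 144/120 = -0.200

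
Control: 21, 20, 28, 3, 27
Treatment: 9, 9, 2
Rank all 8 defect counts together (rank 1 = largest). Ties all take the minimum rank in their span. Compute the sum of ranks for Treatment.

Sorted (descending): 28, 27, 21, 20, 9, 9, 3, 2
The 2 values of 9 occupy positions 5–6 → each gets rank 5.
Treatment values → pooled ranks: 9→5, 9→5, 2→8
Rank sum = 5 + 5 + 8 = 18

18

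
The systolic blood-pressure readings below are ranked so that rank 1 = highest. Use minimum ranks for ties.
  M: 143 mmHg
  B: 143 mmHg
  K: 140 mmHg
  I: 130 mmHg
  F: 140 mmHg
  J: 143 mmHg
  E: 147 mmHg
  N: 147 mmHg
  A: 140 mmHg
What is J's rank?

3

Sorted (descending): 147, 147, 143, 143, 143, 140, 140, 140, 130
The 2 values of 147 occupy positions 1–2 → each gets rank 1.
The 3 values of 143 occupy positions 3–5 → each gets rank 3.
The 3 values of 140 occupy positions 6–8 → each gets rank 6.
J has value 143 mmHg → rank 3.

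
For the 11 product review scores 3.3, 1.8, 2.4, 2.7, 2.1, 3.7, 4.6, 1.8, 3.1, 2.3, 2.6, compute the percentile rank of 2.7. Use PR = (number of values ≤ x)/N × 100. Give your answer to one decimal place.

N = 11.
Strictly below 2.7: 6. Equal to 2.7: 1.
PR = 7/11 × 100 = 63.6

63.6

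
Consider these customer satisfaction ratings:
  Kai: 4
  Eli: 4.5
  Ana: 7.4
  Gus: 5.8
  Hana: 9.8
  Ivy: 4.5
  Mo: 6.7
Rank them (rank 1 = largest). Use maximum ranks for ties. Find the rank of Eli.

Sorted (descending): 9.8, 7.4, 6.7, 5.8, 4.5, 4.5, 4
The 2 values of 4.5 occupy positions 5–6 → each gets rank 6.
Eli has value 4.5 → rank 6.

6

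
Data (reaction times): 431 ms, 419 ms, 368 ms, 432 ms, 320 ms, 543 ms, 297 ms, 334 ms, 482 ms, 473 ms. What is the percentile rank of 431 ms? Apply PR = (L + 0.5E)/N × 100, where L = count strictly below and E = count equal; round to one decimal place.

55.0

N = 10.
Strictly below 431: 5. Equal to 431: 1.
PR = (5 + 0.5·1)/10 × 100 = 55.0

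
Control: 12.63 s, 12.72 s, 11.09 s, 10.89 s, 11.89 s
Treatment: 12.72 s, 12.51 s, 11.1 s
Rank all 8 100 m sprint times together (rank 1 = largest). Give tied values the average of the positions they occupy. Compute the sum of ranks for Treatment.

Sorted (descending): 12.72, 12.72, 12.63, 12.51, 11.89, 11.1, 11.09, 10.89
The 2 values of 12.72 occupy positions 1–2 → average rank (1+2)/2 = 1.5.
Treatment values → pooled ranks: 12.72→1.5, 12.51→4, 11.1→6
Rank sum = 1.5 + 4 + 6 = 11.5

11.5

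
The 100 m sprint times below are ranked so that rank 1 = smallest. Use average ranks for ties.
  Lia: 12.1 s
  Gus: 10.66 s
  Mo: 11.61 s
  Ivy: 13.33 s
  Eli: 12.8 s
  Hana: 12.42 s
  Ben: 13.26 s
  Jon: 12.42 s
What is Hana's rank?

Sorted (ascending): 10.66, 11.61, 12.1, 12.42, 12.42, 12.8, 13.26, 13.33
The 2 values of 12.42 occupy positions 4–5 → average rank (4+5)/2 = 4.5.
Hana has value 12.42 s → rank 4.5.

4.5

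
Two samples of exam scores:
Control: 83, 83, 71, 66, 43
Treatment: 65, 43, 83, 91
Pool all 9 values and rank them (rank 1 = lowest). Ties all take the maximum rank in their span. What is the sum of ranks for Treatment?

Sorted (ascending): 43, 43, 65, 66, 71, 83, 83, 83, 91
The 2 values of 43 occupy positions 1–2 → each gets rank 2.
The 3 values of 83 occupy positions 6–8 → each gets rank 8.
Treatment values → pooled ranks: 65→3, 43→2, 83→8, 91→9
Rank sum = 3 + 2 + 8 + 9 = 22

22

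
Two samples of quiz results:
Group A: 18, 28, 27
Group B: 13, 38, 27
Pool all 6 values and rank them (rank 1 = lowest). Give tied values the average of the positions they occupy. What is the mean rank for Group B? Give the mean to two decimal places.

3.50

Sorted (ascending): 13, 18, 27, 27, 28, 38
The 2 values of 27 occupy positions 3–4 → average rank (3+4)/2 = 3.5.
Group B values → pooled ranks: 13→1, 38→6, 27→3.5
Mean rank = (1 + 6 + 3.5) / 3 = 3.50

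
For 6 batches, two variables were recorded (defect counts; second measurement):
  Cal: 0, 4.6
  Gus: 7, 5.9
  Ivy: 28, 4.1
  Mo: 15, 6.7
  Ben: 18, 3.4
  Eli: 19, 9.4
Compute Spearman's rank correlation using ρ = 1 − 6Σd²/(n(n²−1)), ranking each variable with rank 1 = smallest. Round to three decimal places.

Ranks of variable 1: 1, 2, 6, 3, 4, 5
Ranks of variable 2: 3, 4, 2, 5, 1, 6
d = r₁ − r₂: -2, -2, 4, -2, 3, -1
d²: 4, 4, 16, 4, 9, 1; Σd² = 38
ρ = 1 − 6·38/(6·35) = 1 − 228/210 = -0.086

-0.086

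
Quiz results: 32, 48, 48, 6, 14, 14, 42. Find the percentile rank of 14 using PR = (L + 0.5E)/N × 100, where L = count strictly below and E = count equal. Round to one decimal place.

N = 7.
Strictly below 14: 1. Equal to 14: 2.
PR = (1 + 0.5·2)/7 × 100 = 28.6

28.6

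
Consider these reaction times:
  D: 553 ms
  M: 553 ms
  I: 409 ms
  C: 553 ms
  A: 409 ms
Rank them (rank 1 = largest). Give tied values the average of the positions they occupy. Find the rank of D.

2

Sorted (descending): 553, 553, 553, 409, 409
The 3 values of 553 occupy positions 1–3 → average rank 2.
The 2 values of 409 occupy positions 4–5 → average rank (4+5)/2 = 4.5.
D has value 553 ms → rank 2.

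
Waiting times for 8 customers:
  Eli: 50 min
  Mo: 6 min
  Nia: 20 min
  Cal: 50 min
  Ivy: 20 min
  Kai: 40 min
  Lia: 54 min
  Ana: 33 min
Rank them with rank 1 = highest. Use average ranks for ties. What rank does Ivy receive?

Sorted (descending): 54, 50, 50, 40, 33, 20, 20, 6
The 2 values of 50 occupy positions 2–3 → average rank (2+3)/2 = 2.5.
The 2 values of 20 occupy positions 6–7 → average rank (6+7)/2 = 6.5.
Ivy has value 20 min → rank 6.5.

6.5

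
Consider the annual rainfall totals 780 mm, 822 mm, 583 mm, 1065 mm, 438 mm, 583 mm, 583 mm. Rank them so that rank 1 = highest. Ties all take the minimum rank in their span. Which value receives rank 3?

Sorted (descending): 1065, 822, 780, 583, 583, 583, 438
The 3 values of 583 occupy positions 4–6 → each gets rank 4.
Rank 3 → value 780.

780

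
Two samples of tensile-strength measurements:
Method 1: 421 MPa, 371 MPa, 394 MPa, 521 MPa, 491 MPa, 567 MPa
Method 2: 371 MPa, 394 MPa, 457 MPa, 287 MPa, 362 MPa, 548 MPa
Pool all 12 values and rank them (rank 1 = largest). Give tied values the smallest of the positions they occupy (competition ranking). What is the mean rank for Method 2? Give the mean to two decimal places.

7.67

Sorted (descending): 567, 548, 521, 491, 457, 421, 394, 394, 371, 371, 362, 287
The 2 values of 394 occupy positions 7–8 → each gets rank 7.
The 2 values of 371 occupy positions 9–10 → each gets rank 9.
Method 2 values → pooled ranks: 371→9, 394→7, 457→5, 287→12, 362→11, 548→2
Mean rank = (9 + 7 + 5 + 12 + 11 + 2) / 6 = 7.67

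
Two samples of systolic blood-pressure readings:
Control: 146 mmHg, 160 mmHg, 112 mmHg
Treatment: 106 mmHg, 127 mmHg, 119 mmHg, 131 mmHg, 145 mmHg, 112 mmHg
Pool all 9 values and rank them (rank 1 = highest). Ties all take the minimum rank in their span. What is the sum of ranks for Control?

Sorted (descending): 160, 146, 145, 131, 127, 119, 112, 112, 106
The 2 values of 112 occupy positions 7–8 → each gets rank 7.
Control values → pooled ranks: 146→2, 160→1, 112→7
Rank sum = 2 + 1 + 7 = 10

10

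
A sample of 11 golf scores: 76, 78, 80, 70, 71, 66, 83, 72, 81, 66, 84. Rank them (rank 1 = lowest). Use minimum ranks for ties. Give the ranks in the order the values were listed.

Sorted (ascending): 66, 66, 70, 71, 72, 76, 78, 80, 81, 83, 84
The 2 values of 66 occupy positions 1–2 → each gets rank 1.

6, 7, 8, 3, 4, 1, 10, 5, 9, 1, 11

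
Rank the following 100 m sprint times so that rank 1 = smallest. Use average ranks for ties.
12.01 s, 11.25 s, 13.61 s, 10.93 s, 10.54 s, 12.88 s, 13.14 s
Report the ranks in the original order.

4, 3, 7, 2, 1, 5, 6

Sorted (ascending): 10.54, 10.93, 11.25, 12.01, 12.88, 13.14, 13.61
No ties — each value takes its position as its rank.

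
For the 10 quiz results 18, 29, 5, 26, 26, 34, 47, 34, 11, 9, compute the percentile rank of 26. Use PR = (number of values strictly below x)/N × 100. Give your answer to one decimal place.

40.0

N = 10.
Strictly below 26: 4. Equal to 26: 2.
PR = 4/10 × 100 = 40.0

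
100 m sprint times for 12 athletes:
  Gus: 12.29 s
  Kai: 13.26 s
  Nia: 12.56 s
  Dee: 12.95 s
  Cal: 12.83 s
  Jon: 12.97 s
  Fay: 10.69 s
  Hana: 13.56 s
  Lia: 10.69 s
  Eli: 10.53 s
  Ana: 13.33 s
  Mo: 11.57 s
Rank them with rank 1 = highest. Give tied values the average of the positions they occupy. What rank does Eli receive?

Sorted (descending): 13.56, 13.33, 13.26, 12.97, 12.95, 12.83, 12.56, 12.29, 11.57, 10.69, 10.69, 10.53
The 2 values of 10.69 occupy positions 10–11 → average rank (10+11)/2 = 10.5.
Eli has value 10.53 s → rank 12.

12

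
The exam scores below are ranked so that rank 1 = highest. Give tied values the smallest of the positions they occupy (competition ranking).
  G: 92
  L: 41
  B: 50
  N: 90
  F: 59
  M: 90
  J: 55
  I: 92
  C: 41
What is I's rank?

Sorted (descending): 92, 92, 90, 90, 59, 55, 50, 41, 41
The 2 values of 92 occupy positions 1–2 → each gets rank 1.
The 2 values of 90 occupy positions 3–4 → each gets rank 3.
The 2 values of 41 occupy positions 8–9 → each gets rank 8.
I has value 92 → rank 1.

1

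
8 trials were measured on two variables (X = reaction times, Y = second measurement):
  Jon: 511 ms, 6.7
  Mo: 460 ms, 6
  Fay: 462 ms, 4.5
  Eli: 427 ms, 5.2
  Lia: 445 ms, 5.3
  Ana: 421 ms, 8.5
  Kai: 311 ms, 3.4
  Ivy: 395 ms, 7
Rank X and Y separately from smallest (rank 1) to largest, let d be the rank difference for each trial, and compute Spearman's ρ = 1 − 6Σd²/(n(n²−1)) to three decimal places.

Ranks of variable 1: 8, 6, 7, 4, 5, 3, 1, 2
Ranks of variable 2: 6, 5, 2, 3, 4, 8, 1, 7
d = r₁ − r₂: 2, 1, 5, 1, 1, -5, 0, -5
d²: 4, 1, 25, 1, 1, 25, 0, 25; Σd² = 82
ρ = 1 − 6·82/(8·63) = 1 − 492/504 = 0.024

0.024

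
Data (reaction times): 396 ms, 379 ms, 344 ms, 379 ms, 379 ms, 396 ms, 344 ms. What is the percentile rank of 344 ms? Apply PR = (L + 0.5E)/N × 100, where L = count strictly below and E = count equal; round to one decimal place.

N = 7.
Strictly below 344: 0. Equal to 344: 2.
PR = (0 + 0.5·2)/7 × 100 = 14.3

14.3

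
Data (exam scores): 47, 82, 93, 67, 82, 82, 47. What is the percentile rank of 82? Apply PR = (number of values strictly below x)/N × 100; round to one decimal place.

N = 7.
Strictly below 82: 3. Equal to 82: 3.
PR = 3/7 × 100 = 42.9

42.9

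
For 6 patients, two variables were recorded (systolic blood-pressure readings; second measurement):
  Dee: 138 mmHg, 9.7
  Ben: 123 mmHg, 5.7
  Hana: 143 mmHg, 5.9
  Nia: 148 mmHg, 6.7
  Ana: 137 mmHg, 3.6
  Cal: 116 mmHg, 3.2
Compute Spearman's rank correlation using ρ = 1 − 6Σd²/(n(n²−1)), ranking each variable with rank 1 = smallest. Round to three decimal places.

Ranks of variable 1: 4, 2, 5, 6, 3, 1
Ranks of variable 2: 6, 3, 4, 5, 2, 1
d = r₁ − r₂: -2, -1, 1, 1, 1, 0
d²: 4, 1, 1, 1, 1, 0; Σd² = 8
ρ = 1 − 6·8/(6·35) = 1 − 48/210 = 0.771

0.771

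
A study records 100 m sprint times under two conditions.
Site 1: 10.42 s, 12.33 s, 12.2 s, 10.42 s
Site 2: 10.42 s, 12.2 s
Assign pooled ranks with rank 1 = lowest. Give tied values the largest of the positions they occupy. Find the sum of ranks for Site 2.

8

Sorted (ascending): 10.42, 10.42, 10.42, 12.2, 12.2, 12.33
The 3 values of 10.42 occupy positions 1–3 → each gets rank 3.
The 2 values of 12.2 occupy positions 4–5 → each gets rank 5.
Site 2 values → pooled ranks: 10.42→3, 12.2→5
Rank sum = 3 + 5 = 8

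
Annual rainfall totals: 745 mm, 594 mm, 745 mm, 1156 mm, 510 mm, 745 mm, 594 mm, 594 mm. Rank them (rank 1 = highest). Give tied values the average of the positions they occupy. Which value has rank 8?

Sorted (descending): 1156, 745, 745, 745, 594, 594, 594, 510
The 3 values of 745 occupy positions 2–4 → average rank 3.
The 3 values of 594 occupy positions 5–7 → average rank 6.
Rank 8 → value 510.

510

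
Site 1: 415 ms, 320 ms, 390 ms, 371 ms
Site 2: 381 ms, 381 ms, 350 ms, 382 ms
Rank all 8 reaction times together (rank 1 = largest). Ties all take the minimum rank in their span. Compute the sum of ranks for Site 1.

17

Sorted (descending): 415, 390, 382, 381, 381, 371, 350, 320
The 2 values of 381 occupy positions 4–5 → each gets rank 4.
Site 1 values → pooled ranks: 415→1, 320→8, 390→2, 371→6
Rank sum = 1 + 8 + 2 + 6 = 17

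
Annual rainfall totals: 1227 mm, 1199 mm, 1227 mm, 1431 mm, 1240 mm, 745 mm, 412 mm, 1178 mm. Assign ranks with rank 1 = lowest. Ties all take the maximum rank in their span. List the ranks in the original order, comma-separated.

6, 4, 6, 8, 7, 2, 1, 3

Sorted (ascending): 412, 745, 1178, 1199, 1227, 1227, 1240, 1431
The 2 values of 1227 occupy positions 5–6 → each gets rank 6.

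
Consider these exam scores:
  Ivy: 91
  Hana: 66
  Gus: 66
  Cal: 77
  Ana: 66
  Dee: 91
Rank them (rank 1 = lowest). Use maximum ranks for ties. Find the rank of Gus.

3

Sorted (ascending): 66, 66, 66, 77, 91, 91
The 3 values of 66 occupy positions 1–3 → each gets rank 3.
The 2 values of 91 occupy positions 5–6 → each gets rank 6.
Gus has value 66 → rank 3.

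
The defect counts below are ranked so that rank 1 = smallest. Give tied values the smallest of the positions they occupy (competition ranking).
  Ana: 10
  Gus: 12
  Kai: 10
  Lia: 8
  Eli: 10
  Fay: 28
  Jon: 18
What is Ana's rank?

Sorted (ascending): 8, 10, 10, 10, 12, 18, 28
The 3 values of 10 occupy positions 2–4 → each gets rank 2.
Ana has value 10 → rank 2.

2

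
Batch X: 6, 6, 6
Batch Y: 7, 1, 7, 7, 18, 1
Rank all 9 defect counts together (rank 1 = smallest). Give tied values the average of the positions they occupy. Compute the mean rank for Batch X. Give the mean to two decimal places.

Sorted (ascending): 1, 1, 6, 6, 6, 7, 7, 7, 18
The 2 values of 1 occupy positions 1–2 → average rank (1+2)/2 = 1.5.
The 3 values of 6 occupy positions 3–5 → average rank 4.
The 3 values of 7 occupy positions 6–8 → average rank 7.
Batch X values → pooled ranks: 6→4, 6→4, 6→4
Mean rank = (4 + 4 + 4) / 3 = 4.00

4.00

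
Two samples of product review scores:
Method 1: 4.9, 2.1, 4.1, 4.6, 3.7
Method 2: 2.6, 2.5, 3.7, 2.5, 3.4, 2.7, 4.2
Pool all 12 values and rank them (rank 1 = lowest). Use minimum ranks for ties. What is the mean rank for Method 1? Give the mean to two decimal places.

8.00

Sorted (ascending): 2.1, 2.5, 2.5, 2.6, 2.7, 3.4, 3.7, 3.7, 4.1, 4.2, 4.6, 4.9
The 2 values of 2.5 occupy positions 2–3 → each gets rank 2.
The 2 values of 3.7 occupy positions 7–8 → each gets rank 7.
Method 1 values → pooled ranks: 4.9→12, 2.1→1, 4.1→9, 4.6→11, 3.7→7
Mean rank = (12 + 1 + 9 + 11 + 7) / 5 = 8.00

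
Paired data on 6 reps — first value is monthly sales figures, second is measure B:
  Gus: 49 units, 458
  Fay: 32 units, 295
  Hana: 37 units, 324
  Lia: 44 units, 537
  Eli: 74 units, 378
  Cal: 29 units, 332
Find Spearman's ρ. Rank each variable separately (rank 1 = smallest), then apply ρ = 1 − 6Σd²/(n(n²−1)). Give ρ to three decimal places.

Ranks of variable 1: 5, 2, 3, 4, 6, 1
Ranks of variable 2: 5, 1, 2, 6, 4, 3
d = r₁ − r₂: 0, 1, 1, -2, 2, -2
d²: 0, 1, 1, 4, 4, 4; Σd² = 14
ρ = 1 − 6·14/(6·35) = 1 − 84/210 = 0.600

0.600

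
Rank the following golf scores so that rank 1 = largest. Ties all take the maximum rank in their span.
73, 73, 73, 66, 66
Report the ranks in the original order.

3, 3, 3, 5, 5

Sorted (descending): 73, 73, 73, 66, 66
The 3 values of 73 occupy positions 1–3 → each gets rank 3.
The 2 values of 66 occupy positions 4–5 → each gets rank 5.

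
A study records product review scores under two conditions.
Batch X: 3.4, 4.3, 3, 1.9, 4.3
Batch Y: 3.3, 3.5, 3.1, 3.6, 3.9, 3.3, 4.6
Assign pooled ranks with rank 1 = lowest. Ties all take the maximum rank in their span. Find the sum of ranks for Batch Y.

Sorted (ascending): 1.9, 3, 3.1, 3.3, 3.3, 3.4, 3.5, 3.6, 3.9, 4.3, 4.3, 4.6
The 2 values of 3.3 occupy positions 4–5 → each gets rank 5.
The 2 values of 4.3 occupy positions 10–11 → each gets rank 11.
Batch Y values → pooled ranks: 3.3→5, 3.5→7, 3.1→3, 3.6→8, 3.9→9, 3.3→5, 4.6→12
Rank sum = 5 + 7 + 3 + 8 + 9 + 5 + 12 = 49

49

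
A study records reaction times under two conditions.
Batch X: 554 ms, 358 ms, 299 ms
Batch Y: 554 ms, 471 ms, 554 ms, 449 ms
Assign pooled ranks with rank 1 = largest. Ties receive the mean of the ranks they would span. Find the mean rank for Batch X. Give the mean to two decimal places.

5.00

Sorted (descending): 554, 554, 554, 471, 449, 358, 299
The 3 values of 554 occupy positions 1–3 → average rank 2.
Batch X values → pooled ranks: 554→2, 358→6, 299→7
Mean rank = (2 + 6 + 7) / 3 = 5.00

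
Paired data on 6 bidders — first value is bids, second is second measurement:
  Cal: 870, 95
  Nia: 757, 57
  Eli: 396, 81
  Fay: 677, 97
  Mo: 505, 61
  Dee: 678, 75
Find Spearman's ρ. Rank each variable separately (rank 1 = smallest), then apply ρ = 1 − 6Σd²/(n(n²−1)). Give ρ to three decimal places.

Ranks of variable 1: 6, 5, 1, 3, 2, 4
Ranks of variable 2: 5, 1, 4, 6, 2, 3
d = r₁ − r₂: 1, 4, -3, -3, 0, 1
d²: 1, 16, 9, 9, 0, 1; Σd² = 36
ρ = 1 − 6·36/(6·35) = 1 − 216/210 = -0.029

-0.029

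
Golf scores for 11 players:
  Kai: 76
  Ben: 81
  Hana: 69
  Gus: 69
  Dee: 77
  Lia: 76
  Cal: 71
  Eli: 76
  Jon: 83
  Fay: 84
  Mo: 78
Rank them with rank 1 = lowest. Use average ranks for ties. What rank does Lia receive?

5

Sorted (ascending): 69, 69, 71, 76, 76, 76, 77, 78, 81, 83, 84
The 2 values of 69 occupy positions 1–2 → average rank (1+2)/2 = 1.5.
The 3 values of 76 occupy positions 4–6 → average rank 5.
Lia has value 76 → rank 5.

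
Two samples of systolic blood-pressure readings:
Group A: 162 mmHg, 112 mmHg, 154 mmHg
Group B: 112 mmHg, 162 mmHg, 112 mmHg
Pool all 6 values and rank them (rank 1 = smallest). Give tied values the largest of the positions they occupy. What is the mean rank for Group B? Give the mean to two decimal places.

Sorted (ascending): 112, 112, 112, 154, 162, 162
The 3 values of 112 occupy positions 1–3 → each gets rank 3.
The 2 values of 162 occupy positions 5–6 → each gets rank 6.
Group B values → pooled ranks: 112→3, 162→6, 112→3
Mean rank = (3 + 6 + 3) / 3 = 4.00

4.00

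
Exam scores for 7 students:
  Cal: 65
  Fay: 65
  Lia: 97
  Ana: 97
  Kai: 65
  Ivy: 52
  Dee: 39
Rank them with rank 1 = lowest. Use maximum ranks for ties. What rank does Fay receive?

5

Sorted (ascending): 39, 52, 65, 65, 65, 97, 97
The 3 values of 65 occupy positions 3–5 → each gets rank 5.
The 2 values of 97 occupy positions 6–7 → each gets rank 7.
Fay has value 65 → rank 5.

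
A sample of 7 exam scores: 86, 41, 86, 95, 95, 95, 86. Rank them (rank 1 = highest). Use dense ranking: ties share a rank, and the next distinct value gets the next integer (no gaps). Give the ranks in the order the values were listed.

Sorted (descending): 95, 95, 95, 86, 86, 86, 41
The 3 values of 95 share dense rank 1.
The 3 values of 86 share dense rank 2.
Remaining distinct values take the next consecutive integers.

2, 3, 2, 1, 1, 1, 2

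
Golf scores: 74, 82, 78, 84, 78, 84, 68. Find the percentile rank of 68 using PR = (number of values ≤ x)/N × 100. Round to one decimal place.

N = 7.
Strictly below 68: 0. Equal to 68: 1.
PR = 1/7 × 100 = 14.3

14.3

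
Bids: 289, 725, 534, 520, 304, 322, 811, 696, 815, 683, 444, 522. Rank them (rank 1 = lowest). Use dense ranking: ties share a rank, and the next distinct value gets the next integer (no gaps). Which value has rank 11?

Sorted (ascending): 289, 304, 322, 444, 520, 522, 534, 683, 696, 725, 811, 815
No ties — each value takes its position as its rank.
Rank 11 → value 811.

811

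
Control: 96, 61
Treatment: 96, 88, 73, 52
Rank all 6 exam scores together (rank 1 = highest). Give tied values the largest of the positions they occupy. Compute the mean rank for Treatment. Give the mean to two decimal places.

Sorted (descending): 96, 96, 88, 73, 61, 52
The 2 values of 96 occupy positions 1–2 → each gets rank 2.
Treatment values → pooled ranks: 96→2, 88→3, 73→4, 52→6
Mean rank = (2 + 3 + 4 + 6) / 4 = 3.75

3.75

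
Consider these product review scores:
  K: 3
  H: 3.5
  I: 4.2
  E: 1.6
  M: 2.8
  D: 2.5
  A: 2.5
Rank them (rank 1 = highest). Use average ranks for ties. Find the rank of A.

Sorted (descending): 4.2, 3.5, 3, 2.8, 2.5, 2.5, 1.6
The 2 values of 2.5 occupy positions 5–6 → average rank (5+6)/2 = 5.5.
A has value 2.5 → rank 5.5.

5.5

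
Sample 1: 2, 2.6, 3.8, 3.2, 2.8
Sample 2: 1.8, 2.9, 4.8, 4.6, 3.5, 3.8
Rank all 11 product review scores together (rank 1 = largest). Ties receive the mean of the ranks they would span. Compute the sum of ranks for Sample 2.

Sorted (descending): 4.8, 4.6, 3.8, 3.8, 3.5, 3.2, 2.9, 2.8, 2.6, 2, 1.8
The 2 values of 3.8 occupy positions 3–4 → average rank (3+4)/2 = 3.5.
Sample 2 values → pooled ranks: 1.8→11, 2.9→7, 4.8→1, 4.6→2, 3.5→5, 3.8→3.5
Rank sum = 11 + 7 + 1 + 2 + 5 + 3.5 = 29.5

29.5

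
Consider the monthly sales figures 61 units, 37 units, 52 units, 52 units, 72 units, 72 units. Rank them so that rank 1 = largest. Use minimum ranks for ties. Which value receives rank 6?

37

Sorted (descending): 72, 72, 61, 52, 52, 37
The 2 values of 72 occupy positions 1–2 → each gets rank 1.
The 2 values of 52 occupy positions 4–5 → each gets rank 4.
Rank 6 → value 37.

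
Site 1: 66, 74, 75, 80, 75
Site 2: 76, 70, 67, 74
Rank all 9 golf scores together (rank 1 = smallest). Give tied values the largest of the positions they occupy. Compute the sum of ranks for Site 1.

29

Sorted (ascending): 66, 67, 70, 74, 74, 75, 75, 76, 80
The 2 values of 74 occupy positions 4–5 → each gets rank 5.
The 2 values of 75 occupy positions 6–7 → each gets rank 7.
Site 1 values → pooled ranks: 66→1, 74→5, 75→7, 80→9, 75→7
Rank sum = 1 + 5 + 7 + 9 + 7 = 29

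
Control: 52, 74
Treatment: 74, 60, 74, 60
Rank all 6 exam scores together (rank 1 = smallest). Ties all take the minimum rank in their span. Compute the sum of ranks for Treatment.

Sorted (ascending): 52, 60, 60, 74, 74, 74
The 2 values of 60 occupy positions 2–3 → each gets rank 2.
The 3 values of 74 occupy positions 4–6 → each gets rank 4.
Treatment values → pooled ranks: 74→4, 60→2, 74→4, 60→2
Rank sum = 4 + 2 + 4 + 2 = 12

12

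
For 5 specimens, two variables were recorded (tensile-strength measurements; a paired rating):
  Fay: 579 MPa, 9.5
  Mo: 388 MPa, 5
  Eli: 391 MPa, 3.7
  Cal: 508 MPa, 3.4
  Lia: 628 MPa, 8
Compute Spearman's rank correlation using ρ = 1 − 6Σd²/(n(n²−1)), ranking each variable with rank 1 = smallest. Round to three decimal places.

0.500

Ranks of variable 1: 4, 1, 2, 3, 5
Ranks of variable 2: 5, 3, 2, 1, 4
d = r₁ − r₂: -1, -2, 0, 2, 1
d²: 1, 4, 0, 4, 1; Σd² = 10
ρ = 1 − 6·10/(5·24) = 1 − 60/120 = 0.500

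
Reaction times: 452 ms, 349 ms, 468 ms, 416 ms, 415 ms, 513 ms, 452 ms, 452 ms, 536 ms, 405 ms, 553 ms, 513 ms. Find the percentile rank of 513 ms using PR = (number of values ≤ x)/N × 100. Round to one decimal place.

83.3

N = 12.
Strictly below 513: 8. Equal to 513: 2.
PR = 10/12 × 100 = 83.3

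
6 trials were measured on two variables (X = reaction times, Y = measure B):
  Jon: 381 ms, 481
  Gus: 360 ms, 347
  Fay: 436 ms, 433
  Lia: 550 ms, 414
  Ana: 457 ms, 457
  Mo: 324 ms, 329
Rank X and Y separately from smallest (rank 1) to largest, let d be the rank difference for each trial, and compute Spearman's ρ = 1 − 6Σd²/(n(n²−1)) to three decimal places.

Ranks of variable 1: 3, 2, 4, 6, 5, 1
Ranks of variable 2: 6, 2, 4, 3, 5, 1
d = r₁ − r₂: -3, 0, 0, 3, 0, 0
d²: 9, 0, 0, 9, 0, 0; Σd² = 18
ρ = 1 − 6·18/(6·35) = 1 − 108/210 = 0.486

0.486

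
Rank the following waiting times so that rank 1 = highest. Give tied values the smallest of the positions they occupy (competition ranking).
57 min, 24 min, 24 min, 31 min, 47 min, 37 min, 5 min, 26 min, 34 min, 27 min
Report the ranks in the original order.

1, 8, 8, 5, 2, 3, 10, 7, 4, 6

Sorted (descending): 57, 47, 37, 34, 31, 27, 26, 24, 24, 5
The 2 values of 24 occupy positions 8–9 → each gets rank 8.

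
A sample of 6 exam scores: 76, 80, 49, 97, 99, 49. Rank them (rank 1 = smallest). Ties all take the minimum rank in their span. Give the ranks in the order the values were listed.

3, 4, 1, 5, 6, 1

Sorted (ascending): 49, 49, 76, 80, 97, 99
The 2 values of 49 occupy positions 1–2 → each gets rank 1.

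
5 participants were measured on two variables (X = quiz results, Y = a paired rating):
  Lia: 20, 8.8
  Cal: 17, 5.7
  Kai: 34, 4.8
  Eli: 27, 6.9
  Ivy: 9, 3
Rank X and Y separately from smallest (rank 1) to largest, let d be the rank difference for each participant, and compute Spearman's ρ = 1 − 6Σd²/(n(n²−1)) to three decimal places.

0.300

Ranks of variable 1: 3, 2, 5, 4, 1
Ranks of variable 2: 5, 3, 2, 4, 1
d = r₁ − r₂: -2, -1, 3, 0, 0
d²: 4, 1, 9, 0, 0; Σd² = 14
ρ = 1 − 6·14/(5·24) = 1 − 84/120 = 0.300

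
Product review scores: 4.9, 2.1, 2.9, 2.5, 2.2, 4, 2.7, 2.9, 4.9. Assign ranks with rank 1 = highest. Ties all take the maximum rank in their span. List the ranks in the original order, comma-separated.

Sorted (descending): 4.9, 4.9, 4, 2.9, 2.9, 2.7, 2.5, 2.2, 2.1
The 2 values of 4.9 occupy positions 1–2 → each gets rank 2.
The 2 values of 2.9 occupy positions 4–5 → each gets rank 5.

2, 9, 5, 7, 8, 3, 6, 5, 2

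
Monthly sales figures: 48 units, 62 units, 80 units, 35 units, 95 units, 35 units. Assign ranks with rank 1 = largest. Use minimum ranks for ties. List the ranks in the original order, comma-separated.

4, 3, 2, 5, 1, 5

Sorted (descending): 95, 80, 62, 48, 35, 35
The 2 values of 35 occupy positions 5–6 → each gets rank 5.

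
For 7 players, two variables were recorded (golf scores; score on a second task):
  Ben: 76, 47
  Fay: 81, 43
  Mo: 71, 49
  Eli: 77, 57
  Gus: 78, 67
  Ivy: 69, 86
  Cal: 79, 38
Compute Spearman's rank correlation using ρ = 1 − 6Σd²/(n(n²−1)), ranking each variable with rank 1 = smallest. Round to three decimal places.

-0.643

Ranks of variable 1: 3, 7, 2, 4, 5, 1, 6
Ranks of variable 2: 3, 2, 4, 5, 6, 7, 1
d = r₁ − r₂: 0, 5, -2, -1, -1, -6, 5
d²: 0, 25, 4, 1, 1, 36, 25; Σd² = 92
ρ = 1 − 6·92/(7·48) = 1 − 552/336 = -0.643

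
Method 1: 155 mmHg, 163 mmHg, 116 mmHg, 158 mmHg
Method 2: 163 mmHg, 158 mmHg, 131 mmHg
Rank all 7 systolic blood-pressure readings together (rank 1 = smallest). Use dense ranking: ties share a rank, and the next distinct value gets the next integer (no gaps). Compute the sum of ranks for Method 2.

Sorted (ascending): 116, 131, 155, 158, 158, 163, 163
The 2 values of 158 share dense rank 4.
The 2 values of 163 share dense rank 5.
Remaining distinct values take the next consecutive integers.
Method 2 values → pooled ranks: 163→5, 158→4, 131→2
Rank sum = 5 + 4 + 2 = 11

11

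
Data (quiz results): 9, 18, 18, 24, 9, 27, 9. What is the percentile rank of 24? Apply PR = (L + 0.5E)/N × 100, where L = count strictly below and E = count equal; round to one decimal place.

78.6

N = 7.
Strictly below 24: 5. Equal to 24: 1.
PR = (5 + 0.5·1)/7 × 100 = 78.6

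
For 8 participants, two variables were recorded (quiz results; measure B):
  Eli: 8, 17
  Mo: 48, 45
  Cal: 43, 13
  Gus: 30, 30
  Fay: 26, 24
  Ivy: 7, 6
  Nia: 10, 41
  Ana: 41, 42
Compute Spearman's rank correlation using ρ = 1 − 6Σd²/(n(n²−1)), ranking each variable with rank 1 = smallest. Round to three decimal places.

0.571

Ranks of variable 1: 2, 8, 7, 5, 4, 1, 3, 6
Ranks of variable 2: 3, 8, 2, 5, 4, 1, 6, 7
d = r₁ − r₂: -1, 0, 5, 0, 0, 0, -3, -1
d²: 1, 0, 25, 0, 0, 0, 9, 1; Σd² = 36
ρ = 1 − 6·36/(8·63) = 1 − 216/504 = 0.571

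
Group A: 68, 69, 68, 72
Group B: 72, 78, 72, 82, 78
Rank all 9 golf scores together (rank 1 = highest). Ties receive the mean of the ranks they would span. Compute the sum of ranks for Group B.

Sorted (descending): 82, 78, 78, 72, 72, 72, 69, 68, 68
The 2 values of 78 occupy positions 2–3 → average rank (2+3)/2 = 2.5.
The 3 values of 72 occupy positions 4–6 → average rank 5.
The 2 values of 68 occupy positions 8–9 → average rank (8+9)/2 = 8.5.
Group B values → pooled ranks: 72→5, 78→2.5, 72→5, 82→1, 78→2.5
Rank sum = 5 + 2.5 + 5 + 1 + 2.5 = 16

16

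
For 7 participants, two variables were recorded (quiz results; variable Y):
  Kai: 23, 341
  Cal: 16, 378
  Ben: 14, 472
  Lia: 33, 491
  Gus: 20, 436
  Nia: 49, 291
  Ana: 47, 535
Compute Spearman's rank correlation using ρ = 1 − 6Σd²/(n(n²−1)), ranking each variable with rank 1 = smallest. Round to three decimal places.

Ranks of variable 1: 4, 2, 1, 5, 3, 7, 6
Ranks of variable 2: 2, 3, 5, 6, 4, 1, 7
d = r₁ − r₂: 2, -1, -4, -1, -1, 6, -1
d²: 4, 1, 16, 1, 1, 36, 1; Σd² = 60
ρ = 1 − 6·60/(7·48) = 1 − 360/336 = -0.071

-0.071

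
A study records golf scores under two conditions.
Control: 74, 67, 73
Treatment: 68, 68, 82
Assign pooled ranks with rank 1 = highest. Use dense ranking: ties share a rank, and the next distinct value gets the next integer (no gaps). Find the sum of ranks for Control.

Sorted (descending): 82, 74, 73, 68, 68, 67
The 2 values of 68 share dense rank 4.
Remaining distinct values take the next consecutive integers.
Control values → pooled ranks: 74→2, 67→5, 73→3
Rank sum = 2 + 5 + 3 = 10

10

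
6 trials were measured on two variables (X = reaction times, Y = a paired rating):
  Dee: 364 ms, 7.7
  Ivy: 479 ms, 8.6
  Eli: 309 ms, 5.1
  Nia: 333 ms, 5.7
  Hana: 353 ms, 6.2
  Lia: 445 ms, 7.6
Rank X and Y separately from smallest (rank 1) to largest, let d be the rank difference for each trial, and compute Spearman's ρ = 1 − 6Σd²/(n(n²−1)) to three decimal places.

0.943

Ranks of variable 1: 4, 6, 1, 2, 3, 5
Ranks of variable 2: 5, 6, 1, 2, 3, 4
d = r₁ − r₂: -1, 0, 0, 0, 0, 1
d²: 1, 0, 0, 0, 0, 1; Σd² = 2
ρ = 1 − 6·2/(6·35) = 1 − 12/210 = 0.943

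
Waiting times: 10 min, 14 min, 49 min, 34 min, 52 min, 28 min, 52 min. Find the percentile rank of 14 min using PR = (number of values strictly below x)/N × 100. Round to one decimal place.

14.3

N = 7.
Strictly below 14: 1. Equal to 14: 1.
PR = 1/7 × 100 = 14.3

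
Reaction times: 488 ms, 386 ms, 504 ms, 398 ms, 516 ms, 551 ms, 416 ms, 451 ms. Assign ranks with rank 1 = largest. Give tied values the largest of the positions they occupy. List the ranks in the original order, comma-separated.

4, 8, 3, 7, 2, 1, 6, 5

Sorted (descending): 551, 516, 504, 488, 451, 416, 398, 386
No ties — each value takes its position as its rank.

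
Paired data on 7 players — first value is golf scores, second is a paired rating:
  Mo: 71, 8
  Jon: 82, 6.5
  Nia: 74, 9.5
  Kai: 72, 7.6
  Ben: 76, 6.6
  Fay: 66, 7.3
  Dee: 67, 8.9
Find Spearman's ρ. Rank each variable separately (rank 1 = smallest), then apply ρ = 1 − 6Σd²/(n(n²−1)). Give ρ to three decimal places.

Ranks of variable 1: 3, 7, 5, 4, 6, 1, 2
Ranks of variable 2: 5, 1, 7, 4, 2, 3, 6
d = r₁ − r₂: -2, 6, -2, 0, 4, -2, -4
d²: 4, 36, 4, 0, 16, 4, 16; Σd² = 80
ρ = 1 − 6·80/(7·48) = 1 − 480/336 = -0.429

-0.429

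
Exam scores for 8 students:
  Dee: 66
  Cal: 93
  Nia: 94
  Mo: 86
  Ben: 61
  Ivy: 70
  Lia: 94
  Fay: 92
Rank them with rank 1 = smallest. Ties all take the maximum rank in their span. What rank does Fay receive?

5

Sorted (ascending): 61, 66, 70, 86, 92, 93, 94, 94
The 2 values of 94 occupy positions 7–8 → each gets rank 8.
Fay has value 92 → rank 5.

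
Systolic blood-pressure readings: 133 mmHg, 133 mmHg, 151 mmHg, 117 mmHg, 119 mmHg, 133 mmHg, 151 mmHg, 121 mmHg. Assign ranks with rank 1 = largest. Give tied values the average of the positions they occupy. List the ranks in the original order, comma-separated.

4, 4, 1.5, 8, 7, 4, 1.5, 6

Sorted (descending): 151, 151, 133, 133, 133, 121, 119, 117
The 2 values of 151 occupy positions 1–2 → average rank (1+2)/2 = 1.5.
The 3 values of 133 occupy positions 3–5 → average rank 4.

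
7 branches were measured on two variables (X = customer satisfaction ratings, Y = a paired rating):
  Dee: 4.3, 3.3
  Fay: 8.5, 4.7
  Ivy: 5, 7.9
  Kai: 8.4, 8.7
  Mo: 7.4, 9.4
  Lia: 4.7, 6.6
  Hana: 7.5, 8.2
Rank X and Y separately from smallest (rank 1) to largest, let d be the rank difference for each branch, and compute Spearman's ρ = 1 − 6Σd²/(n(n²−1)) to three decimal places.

0.357

Ranks of variable 1: 1, 7, 3, 6, 4, 2, 5
Ranks of variable 2: 1, 2, 4, 6, 7, 3, 5
d = r₁ − r₂: 0, 5, -1, 0, -3, -1, 0
d²: 0, 25, 1, 0, 9, 1, 0; Σd² = 36
ρ = 1 − 6·36/(7·48) = 1 − 216/336 = 0.357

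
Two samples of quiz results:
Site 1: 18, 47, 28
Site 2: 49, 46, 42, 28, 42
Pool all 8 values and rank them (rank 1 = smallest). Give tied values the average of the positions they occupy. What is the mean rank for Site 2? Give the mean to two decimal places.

5.10

Sorted (ascending): 18, 28, 28, 42, 42, 46, 47, 49
The 2 values of 28 occupy positions 2–3 → average rank (2+3)/2 = 2.5.
The 2 values of 42 occupy positions 4–5 → average rank (4+5)/2 = 4.5.
Site 2 values → pooled ranks: 49→8, 46→6, 42→4.5, 28→2.5, 42→4.5
Mean rank = (8 + 6 + 4.5 + 2.5 + 4.5) / 5 = 5.10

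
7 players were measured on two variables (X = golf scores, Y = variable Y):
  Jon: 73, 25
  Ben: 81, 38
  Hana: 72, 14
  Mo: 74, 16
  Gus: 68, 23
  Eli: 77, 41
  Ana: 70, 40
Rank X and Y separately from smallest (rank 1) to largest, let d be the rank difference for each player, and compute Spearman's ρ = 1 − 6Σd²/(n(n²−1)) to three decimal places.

0.321

Ranks of variable 1: 4, 7, 3, 5, 1, 6, 2
Ranks of variable 2: 4, 5, 1, 2, 3, 7, 6
d = r₁ − r₂: 0, 2, 2, 3, -2, -1, -4
d²: 0, 4, 4, 9, 4, 1, 16; Σd² = 38
ρ = 1 − 6·38/(7·48) = 1 − 228/336 = 0.321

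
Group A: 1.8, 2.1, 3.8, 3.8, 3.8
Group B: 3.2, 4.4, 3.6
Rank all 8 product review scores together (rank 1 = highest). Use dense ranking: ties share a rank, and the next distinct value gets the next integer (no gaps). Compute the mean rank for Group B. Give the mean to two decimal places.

Sorted (descending): 4.4, 3.8, 3.8, 3.8, 3.6, 3.2, 2.1, 1.8
The 3 values of 3.8 share dense rank 2.
Remaining distinct values take the next consecutive integers.
Group B values → pooled ranks: 3.2→4, 4.4→1, 3.6→3
Mean rank = (4 + 1 + 3) / 3 = 2.67

2.67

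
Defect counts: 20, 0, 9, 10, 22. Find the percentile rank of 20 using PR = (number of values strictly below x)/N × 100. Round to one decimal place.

N = 5.
Strictly below 20: 3. Equal to 20: 1.
PR = 3/5 × 100 = 60.0

60.0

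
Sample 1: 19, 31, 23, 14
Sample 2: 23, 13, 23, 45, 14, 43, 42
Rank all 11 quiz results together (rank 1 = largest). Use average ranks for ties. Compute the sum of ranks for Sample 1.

27.5

Sorted (descending): 45, 43, 42, 31, 23, 23, 23, 19, 14, 14, 13
The 3 values of 23 occupy positions 5–7 → average rank 6.
The 2 values of 14 occupy positions 9–10 → average rank (9+10)/2 = 9.5.
Sample 1 values → pooled ranks: 19→8, 31→4, 23→6, 14→9.5
Rank sum = 8 + 4 + 6 + 9.5 = 27.5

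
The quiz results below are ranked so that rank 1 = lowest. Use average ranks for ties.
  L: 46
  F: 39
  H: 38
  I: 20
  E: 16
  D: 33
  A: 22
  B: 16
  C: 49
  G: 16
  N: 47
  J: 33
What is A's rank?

5

Sorted (ascending): 16, 16, 16, 20, 22, 33, 33, 38, 39, 46, 47, 49
The 3 values of 16 occupy positions 1–3 → average rank 2.
The 2 values of 33 occupy positions 6–7 → average rank (6+7)/2 = 6.5.
A has value 22 → rank 5.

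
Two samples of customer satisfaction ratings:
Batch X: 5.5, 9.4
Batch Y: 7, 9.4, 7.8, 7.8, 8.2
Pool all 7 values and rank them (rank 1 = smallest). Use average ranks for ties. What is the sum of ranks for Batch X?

7.5

Sorted (ascending): 5.5, 7, 7.8, 7.8, 8.2, 9.4, 9.4
The 2 values of 7.8 occupy positions 3–4 → average rank (3+4)/2 = 3.5.
The 2 values of 9.4 occupy positions 6–7 → average rank (6+7)/2 = 6.5.
Batch X values → pooled ranks: 5.5→1, 9.4→6.5
Rank sum = 1 + 6.5 = 7.5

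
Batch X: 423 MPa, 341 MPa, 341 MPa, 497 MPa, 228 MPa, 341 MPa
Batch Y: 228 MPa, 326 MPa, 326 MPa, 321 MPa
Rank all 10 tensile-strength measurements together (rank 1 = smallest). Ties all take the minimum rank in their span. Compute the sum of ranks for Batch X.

38

Sorted (ascending): 228, 228, 321, 326, 326, 341, 341, 341, 423, 497
The 2 values of 228 occupy positions 1–2 → each gets rank 1.
The 2 values of 326 occupy positions 4–5 → each gets rank 4.
The 3 values of 341 occupy positions 6–8 → each gets rank 6.
Batch X values → pooled ranks: 423→9, 341→6, 341→6, 497→10, 228→1, 341→6
Rank sum = 9 + 6 + 6 + 10 + 1 + 6 = 38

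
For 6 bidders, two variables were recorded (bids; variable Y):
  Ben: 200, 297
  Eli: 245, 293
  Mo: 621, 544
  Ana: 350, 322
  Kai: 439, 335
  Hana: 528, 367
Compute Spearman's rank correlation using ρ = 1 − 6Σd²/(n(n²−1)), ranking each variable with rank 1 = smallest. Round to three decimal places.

0.943

Ranks of variable 1: 1, 2, 6, 3, 4, 5
Ranks of variable 2: 2, 1, 6, 3, 4, 5
d = r₁ − r₂: -1, 1, 0, 0, 0, 0
d²: 1, 1, 0, 0, 0, 0; Σd² = 2
ρ = 1 − 6·2/(6·35) = 1 − 12/210 = 0.943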